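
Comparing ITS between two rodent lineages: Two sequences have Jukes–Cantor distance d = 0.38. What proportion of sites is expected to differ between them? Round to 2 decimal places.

0.30

p = (3/4)(1 − e^(−4d/3)) = 0.75 × (1 − e^(-0.506667)) = 0.75 × (1 − 0.602500) = 0.298125.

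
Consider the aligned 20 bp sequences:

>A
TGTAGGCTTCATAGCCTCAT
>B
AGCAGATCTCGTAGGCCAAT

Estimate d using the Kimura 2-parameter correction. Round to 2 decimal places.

Of 20 sites, 6 differences are transitions and 3 are transversions, so P = 6/20 = 0.3 and Q = 3/20 = 0.15.
Under the Kimura two-parameter model, d = −½ ln(1 − 2P − Q) − ¼ ln(1 − 2Q).
1 − 2P − Q = 0.25, giving −½ ln(0.25) = 0.693147.
1 − 2Q = 0.7, giving −¼ ln(0.7) = 0.089169.
d = 0.693147 + 0.089169 = 0.782316.

0.78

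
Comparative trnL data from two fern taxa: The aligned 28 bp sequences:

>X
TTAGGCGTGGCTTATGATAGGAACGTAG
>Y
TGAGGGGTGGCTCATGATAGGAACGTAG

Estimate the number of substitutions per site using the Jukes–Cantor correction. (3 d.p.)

0.116

The sequences differ at 3 of 28 sites (2, 6, 13), so p = 3/28 ≈ 0.107143.
d = −(3/4) ln(1 − 4p/3) = −0.75 ln(1 − 0.142857) = −0.75 ln(0.857143)
  = −0.75 × (-0.154151) = 0.115613 substitutions/site.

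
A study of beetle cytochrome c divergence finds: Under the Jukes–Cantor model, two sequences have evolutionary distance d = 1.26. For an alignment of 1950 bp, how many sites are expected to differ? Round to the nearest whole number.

1190

Invert JC69: p = (3/4)(1 − e^(−4d/3)) = 0.75 × (1 − e^(-1.68)) = 0.75 × (1 − 0.186374) = 0.610220.
Expected differing sites = pL ≈ 0.610220 × 1950 = 1189.929 ≈ 1190.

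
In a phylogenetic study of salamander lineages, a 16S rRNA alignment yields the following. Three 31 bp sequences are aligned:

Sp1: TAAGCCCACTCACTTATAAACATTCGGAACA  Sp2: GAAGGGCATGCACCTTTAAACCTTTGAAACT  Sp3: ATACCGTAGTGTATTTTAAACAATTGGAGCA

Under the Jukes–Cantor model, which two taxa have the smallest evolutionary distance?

Sp1 and Sp2

Sp1–Sp2: 11/31 differ, p = 0.355, d = 0.481.
Sp1–Sp3: 13/31 differ, p = 0.419, d = 0.614.
Sp2–Sp3: 16/31 differ, p = 0.516, d = 0.874.
The smallest distance is between Sp1 and Sp2.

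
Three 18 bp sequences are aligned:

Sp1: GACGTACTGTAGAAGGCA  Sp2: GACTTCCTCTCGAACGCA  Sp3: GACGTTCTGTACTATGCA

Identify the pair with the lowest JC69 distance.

Sp1–Sp2: 5/18 differ, p = 0.278, d = 0.347.
Sp1–Sp3: 4/18 differ, p = 0.222, d = 0.264.
Sp2–Sp3: 7/18 differ, p = 0.389, d = 0.548.
The smallest distance is between Sp1 and Sp3.

Sp1 and Sp3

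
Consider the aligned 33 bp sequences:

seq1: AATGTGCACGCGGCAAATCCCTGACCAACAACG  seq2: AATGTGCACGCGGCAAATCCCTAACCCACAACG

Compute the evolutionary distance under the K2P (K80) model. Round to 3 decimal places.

0.063

Of 33 sites, 1 differences are transitions and 1 are transversions, so P = 1/33 ≈ 0.030303 and Q = 1/33 ≈ 0.030303.
Under the Kimura two-parameter model, d = −½ ln(1 − 2P − Q) − ¼ ln(1 − 2Q).
1 − 2P − Q = 0.909091, giving −½ ln(0.909091) = 0.047655.
1 − 2Q = 0.939394, giving −¼ ln(0.939394) = 0.015630.
d = 0.047655 + 0.015630 = 0.063285.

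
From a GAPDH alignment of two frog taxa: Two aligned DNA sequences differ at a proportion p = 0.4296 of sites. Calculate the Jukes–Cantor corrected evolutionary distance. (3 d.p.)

d = −(3/4) ln(1 − 4p/3) = −0.75 ln(1 − 0.5728) = −0.75 ln(0.4272)
  = −0.75 × (-0.850503) = 0.637877 substitutions/site.

0.638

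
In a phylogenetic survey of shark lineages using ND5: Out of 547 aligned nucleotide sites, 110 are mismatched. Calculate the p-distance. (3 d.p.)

0.201

p = 110/547 = 0.201096… ≈ 0.201 (to 3 d.p.).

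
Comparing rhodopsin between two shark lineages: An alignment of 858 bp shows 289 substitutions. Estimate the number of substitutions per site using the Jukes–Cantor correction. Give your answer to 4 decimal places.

p = 289/858 ≈ 0.33683.
d = −(3/4) ln(1 − 4p/3) = −0.75 ln(1 − 0.449107) = −0.75 ln(0.550893)
  = −0.75 × (-0.596215) = 0.447161 substitutions/site.

0.4472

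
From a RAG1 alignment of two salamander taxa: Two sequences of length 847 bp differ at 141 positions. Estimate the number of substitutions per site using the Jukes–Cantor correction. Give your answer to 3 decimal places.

0.188

p = 141/847 ≈ 0.16647.
d = −(3/4) ln(1 − 4p/3) = −0.75 ln(1 − 0.22196) = −0.75 ln(0.77804)
  = −0.75 × (-0.250977) = 0.188233 substitutions/site.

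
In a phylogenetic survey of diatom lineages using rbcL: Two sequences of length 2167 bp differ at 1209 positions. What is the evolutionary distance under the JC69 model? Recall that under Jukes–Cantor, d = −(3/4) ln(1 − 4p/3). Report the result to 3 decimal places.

p = 1209/2167 ≈ 0.557914.
d = −(3/4) ln(1 − 4p/3) = −0.75 ln(1 − 0.743885) = −0.75 ln(0.256115)
  = −0.75 × (-1.362129) = 1.021597 substitutions/site.

1.022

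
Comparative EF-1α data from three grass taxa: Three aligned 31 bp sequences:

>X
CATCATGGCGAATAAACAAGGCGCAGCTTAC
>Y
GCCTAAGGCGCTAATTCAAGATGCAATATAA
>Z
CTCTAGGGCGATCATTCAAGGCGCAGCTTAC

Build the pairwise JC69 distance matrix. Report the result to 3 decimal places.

X–Y: 16/31 sites differ → p ≈ 0.516129, d = −0.75 ln(1 − 0.688172) = 0.873978 ≈ 0.874.
X–Z: 8/31 sites differ → p ≈ 0.258065, d = −0.75 ln(1 − 0.344087) = 0.316295 ≈ 0.316.
Y–Z: 11/31 sites differ → p ≈ 0.354839, d = −0.75 ln(1 − 0.473119) = 0.480585 ≈ 0.481.

d(X,Y) = 0.874, d(X,Z) = 0.316, d(Y,Z) = 0.481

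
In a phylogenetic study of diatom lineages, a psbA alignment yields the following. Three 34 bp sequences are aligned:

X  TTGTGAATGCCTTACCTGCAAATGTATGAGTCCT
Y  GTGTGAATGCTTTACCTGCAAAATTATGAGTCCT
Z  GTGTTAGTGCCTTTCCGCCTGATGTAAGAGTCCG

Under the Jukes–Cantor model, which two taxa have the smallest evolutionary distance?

X and Y

X–Y: 4/34 differ, p = 0.118, d = 0.128.
X–Z: 10/34 differ, p = 0.294, d = 0.373.
Y–Z: 12/34 differ, p = 0.353, d = 0.477.
The smallest distance is between X and Y.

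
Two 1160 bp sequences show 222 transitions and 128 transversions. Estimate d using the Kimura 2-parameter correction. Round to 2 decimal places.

P = 222/1160 ≈ 0.191379 and Q = 128/1160 ≈ 0.110345.
Under the Kimura two-parameter model, d = −½ ln(1 − 2P − Q) − ¼ ln(1 − 2Q).
1 − 2P − Q = 0.506897, giving −½ ln(0.506897) = 0.339724.
1 − 2Q = 0.77931, giving −¼ ln(0.77931) = 0.062337.
d = 0.339724 + 0.062337 = 0.402061.

0.40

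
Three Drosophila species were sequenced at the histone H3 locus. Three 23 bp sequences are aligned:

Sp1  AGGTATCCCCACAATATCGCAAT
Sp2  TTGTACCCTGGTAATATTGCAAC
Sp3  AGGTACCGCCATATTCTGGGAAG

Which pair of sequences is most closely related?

Sp1 and Sp3

Sp1–Sp2: 9/23 differ, p = 0.391, d = 0.553.
Sp1–Sp3: 8/23 differ, p = 0.348, d = 0.467.
Sp2–Sp3: 11/23 differ, p = 0.478, d = 0.761.
The smallest distance is between Sp1 and Sp3.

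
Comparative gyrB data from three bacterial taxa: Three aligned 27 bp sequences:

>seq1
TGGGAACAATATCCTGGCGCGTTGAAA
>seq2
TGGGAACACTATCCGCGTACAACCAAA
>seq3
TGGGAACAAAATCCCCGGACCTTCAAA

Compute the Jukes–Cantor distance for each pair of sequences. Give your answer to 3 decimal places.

seq1–seq2: 9/27 sites differ → p ≈ 0.333333, d = −0.75 ln(1 − 0.444444) = 0.440839 ≈ 0.441.
seq1–seq3: 7/27 sites differ → p ≈ 0.259259, d = −0.75 ln(1 − 0.345679) = 0.318118 ≈ 0.318.
seq2–seq3: 7/27 sites differ → p ≈ 0.259259, d = −0.75 ln(1 − 0.345679) = 0.318118 ≈ 0.318.

d(seq1,seq2) = 0.441, d(seq1,seq3) = 0.318, d(seq2,seq3) = 0.318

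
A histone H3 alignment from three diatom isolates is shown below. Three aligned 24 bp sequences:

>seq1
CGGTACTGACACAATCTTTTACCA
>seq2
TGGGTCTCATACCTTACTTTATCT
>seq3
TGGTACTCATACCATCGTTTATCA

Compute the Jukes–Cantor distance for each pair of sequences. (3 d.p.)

d(seq1,seq2) = 0.708, d(seq1,seq3) = 0.304, d(seq2,seq3) = 0.304

seq1–seq2: 11/24 sites differ → p ≈ 0.458333, d = −0.75 ln(1 − 0.611111) = 0.708346 ≈ 0.708.
seq1–seq3: 6/24 sites differ → p = 0.25, d = −0.75 ln(1 − 0.333333) = 0.304098 ≈ 0.304.
seq2–seq3: 6/24 sites differ → p = 0.25, d = −0.75 ln(1 − 0.333333) = 0.304098 ≈ 0.304.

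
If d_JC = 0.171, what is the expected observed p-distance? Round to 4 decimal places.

0.1529

p = (3/4)(1 − e^(−4d/3)) = 0.75 × (1 − e^(-0.228)) = 0.75 × (1 − 0.796124) = 0.152907.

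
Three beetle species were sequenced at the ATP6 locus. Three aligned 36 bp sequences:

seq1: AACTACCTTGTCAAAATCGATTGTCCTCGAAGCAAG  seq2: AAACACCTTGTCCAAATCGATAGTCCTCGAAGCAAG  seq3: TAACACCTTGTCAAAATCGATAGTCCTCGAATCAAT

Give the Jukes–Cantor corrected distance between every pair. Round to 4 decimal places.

seq1–seq2: 4/36 sites differ → p ≈ 0.111111, d = −0.75 ln(1 − 0.148148) = 0.120257 ≈ 0.1203.
seq1–seq3: 6/36 sites differ → p ≈ 0.166667, d = −0.75 ln(1 − 0.222223) = 0.188487 ≈ 0.1885.
seq2–seq3: 4/36 sites differ → p ≈ 0.111111, d = −0.75 ln(1 − 0.148148) = 0.120257 ≈ 0.1203.

d(seq1,seq2) = 0.1203, d(seq1,seq3) = 0.1885, d(seq2,seq3) = 0.1203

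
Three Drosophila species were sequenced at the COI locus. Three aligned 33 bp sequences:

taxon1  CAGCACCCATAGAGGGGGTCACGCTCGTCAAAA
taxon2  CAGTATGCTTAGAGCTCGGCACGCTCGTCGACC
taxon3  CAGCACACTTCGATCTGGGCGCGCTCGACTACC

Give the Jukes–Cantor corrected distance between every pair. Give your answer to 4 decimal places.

taxon1–taxon2: 11/33 sites differ → p ≈ 0.333333, d = −0.75 ln(1 − 0.444444) = 0.440839 ≈ 0.4408.
taxon1–taxon3: 12/33 sites differ → p ≈ 0.363636, d = −0.75 ln(1 − 0.484848) = 0.497470 ≈ 0.4975.
taxon2–taxon3: 9/33 sites differ → p ≈ 0.272727, d = −0.75 ln(1 − 0.363636) = 0.338988 ≈ 0.3390.

d(taxon1,taxon2) = 0.4408, d(taxon1,taxon3) = 0.4975, d(taxon2,taxon3) = 0.3390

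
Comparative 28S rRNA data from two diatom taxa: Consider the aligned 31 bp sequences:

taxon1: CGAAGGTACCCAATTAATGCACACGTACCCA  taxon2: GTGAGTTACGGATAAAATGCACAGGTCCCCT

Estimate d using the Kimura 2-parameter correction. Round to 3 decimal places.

Of 31 sites, 1 differences are transitions and 11 are transversions, so P = 1/31 ≈ 0.032258 and Q = 11/31 ≈ 0.354839.
Under the Kimura two-parameter model, d = −½ ln(1 − 2P − Q) − ¼ ln(1 − 2Q).
1 − 2P − Q = 0.580645, giving −½ ln(0.580645) = 0.271808.
1 − 2Q = 0.290322, giving −¼ ln(0.290322) = 0.309191.
d = 0.271808 + 0.309191 = 0.580999.

0.581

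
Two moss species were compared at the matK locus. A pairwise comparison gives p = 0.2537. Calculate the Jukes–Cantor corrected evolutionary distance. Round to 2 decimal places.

d = −(3/4) ln(1 − 4p/3) = −0.75 ln(1 − 0.338267) = −0.75 ln(0.661733)
  = −0.75 × (-0.412893) = 0.309670 substitutions/site.

0.31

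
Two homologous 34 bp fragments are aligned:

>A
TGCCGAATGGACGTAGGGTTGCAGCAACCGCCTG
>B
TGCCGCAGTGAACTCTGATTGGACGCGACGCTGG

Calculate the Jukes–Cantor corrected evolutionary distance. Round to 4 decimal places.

The sequences differ at 16 of 34 sites, so p = 16/34 ≈ 0.470588.
d = −(3/4) ln(1 − 4p/3) = −0.75 ln(1 − 0.627451) = −0.75 ln(0.372549)
  = −0.75 × (-0.987387) = 0.740540 substitutions/site.

0.7405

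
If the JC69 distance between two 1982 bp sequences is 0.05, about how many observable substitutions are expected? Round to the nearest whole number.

Invert JC69: p = (3/4)(1 − e^(−4d/3)) = 0.75 × (1 − e^(-0.066667)) = 0.75 × (1 − 0.935507) = 0.048370.
Expected differing sites = pL ≈ 0.048370 × 1982 = 95.86934 ≈ 96.

96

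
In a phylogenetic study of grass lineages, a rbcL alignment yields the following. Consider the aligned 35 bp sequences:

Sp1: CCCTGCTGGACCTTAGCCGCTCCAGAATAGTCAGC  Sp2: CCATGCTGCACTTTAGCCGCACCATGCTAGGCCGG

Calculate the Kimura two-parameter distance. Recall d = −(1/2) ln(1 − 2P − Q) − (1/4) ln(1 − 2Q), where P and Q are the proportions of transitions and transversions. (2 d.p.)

0.36

Of 35 sites, 2 differences are transitions and 8 are transversions, so P = 2/35 ≈ 0.057143 and Q = 8/35 ≈ 0.228571.
Under the Kimura two-parameter model, d = −½ ln(1 − 2P − Q) − ¼ ln(1 − 2Q).
1 − 2P − Q = 0.657143, giving −½ ln(0.657143) = 0.209927.
1 − 2Q = 0.542858, giving −¼ ln(0.542858) = 0.152727.
d = 0.209927 + 0.152727 = 0.362654.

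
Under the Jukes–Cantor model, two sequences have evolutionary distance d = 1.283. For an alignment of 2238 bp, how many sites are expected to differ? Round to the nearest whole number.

Invert JC69: p = (3/4)(1 − e^(−4d/3)) = 0.75 × (1 − e^(-1.710667)) = 0.75 × (1 − 0.180745) = 0.614441.
Expected differing sites = pL ≈ 0.614441 × 2238 = 1375.118958 ≈ 1375.

1375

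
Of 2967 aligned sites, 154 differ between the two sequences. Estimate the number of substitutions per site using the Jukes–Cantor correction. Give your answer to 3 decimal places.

0.054

p = 154/2967 ≈ 0.051904.
d = −(3/4) ln(1 − 4p/3) = −0.75 ln(1 − 0.069205) = −0.75 ln(0.930795)
  = −0.75 × (-0.071716) = 0.053787 substitutions/site.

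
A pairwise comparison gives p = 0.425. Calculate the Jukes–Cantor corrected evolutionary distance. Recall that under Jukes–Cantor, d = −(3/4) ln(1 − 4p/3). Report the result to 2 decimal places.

d = −(3/4) ln(1 − 4p/3) = −0.75 ln(1 − 0.566667) = −0.75 ln(0.433333)
  = −0.75 × (-0.836249) = 0.627187 substitutions/site.

0.63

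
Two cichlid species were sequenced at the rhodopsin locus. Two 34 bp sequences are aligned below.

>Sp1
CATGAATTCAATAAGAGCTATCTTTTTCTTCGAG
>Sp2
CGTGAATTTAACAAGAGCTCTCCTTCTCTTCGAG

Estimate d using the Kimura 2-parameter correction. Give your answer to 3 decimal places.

0.211

Of 34 sites, 5 differences are transitions and 1 are transversions, so P = 5/34 ≈ 0.147059 and Q = 1/34 ≈ 0.029412.
Under the Kimura two-parameter model, d = −½ ln(1 − 2P − Q) − ¼ ln(1 − 2Q).
1 − 2P − Q = 0.67647, giving −½ ln(0.67647) = 0.195434.
1 − 2Q = 0.941176, giving −¼ ln(0.941176) = 0.015156.
d = 0.195434 + 0.015156 = 0.210590.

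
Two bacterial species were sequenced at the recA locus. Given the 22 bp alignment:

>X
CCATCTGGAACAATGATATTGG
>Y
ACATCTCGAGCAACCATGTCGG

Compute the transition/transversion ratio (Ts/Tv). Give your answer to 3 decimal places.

1.333

Transitions are A↔G and C↔T; transversions are all other mismatches.
Transitions: 4. Transversions: 3.
R = 4/3 = 1.333333… ≈ 1.333 (to 3 d.p.).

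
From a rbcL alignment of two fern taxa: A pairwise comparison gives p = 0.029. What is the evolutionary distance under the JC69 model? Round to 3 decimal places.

0.030

d = −(3/4) ln(1 − 4p/3) = −0.75 ln(1 − 0.038667) = −0.75 ln(0.961333)
  = −0.75 × (-0.039434) = 0.029576 substitutions/site.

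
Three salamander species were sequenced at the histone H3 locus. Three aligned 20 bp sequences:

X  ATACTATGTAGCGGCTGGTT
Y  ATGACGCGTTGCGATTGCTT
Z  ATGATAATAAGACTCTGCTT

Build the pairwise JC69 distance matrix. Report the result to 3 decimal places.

d(X,Y) = 0.687, d(X,Z) = 0.687, d(Y,Z) = 0.824

X–Y: 9/20 sites differ → p = 0.45, d = −0.75 ln(1 − 0.6) = 0.687218 ≈ 0.687.
X–Z: 9/20 sites differ → p = 0.45, d = −0.75 ln(1 − 0.6) = 0.687218 ≈ 0.687.
Y–Z: 10/20 sites differ → p = 0.5, d = −0.75 ln(1 − 0.666667) = 0.823960 ≈ 0.824.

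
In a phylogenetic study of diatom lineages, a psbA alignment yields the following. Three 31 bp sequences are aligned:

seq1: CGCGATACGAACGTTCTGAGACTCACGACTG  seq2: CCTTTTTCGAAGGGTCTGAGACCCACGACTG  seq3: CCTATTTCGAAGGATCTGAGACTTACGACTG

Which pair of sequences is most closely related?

seq2 and seq3

seq1–seq2: 8/31 differ, p = 0.258, d = 0.316.
seq1–seq3: 8/31 differ, p = 0.258, d = 0.316.
seq2–seq3: 4/31 differ, p = 0.129, d = 0.142.
The smallest distance is between seq2 and seq3.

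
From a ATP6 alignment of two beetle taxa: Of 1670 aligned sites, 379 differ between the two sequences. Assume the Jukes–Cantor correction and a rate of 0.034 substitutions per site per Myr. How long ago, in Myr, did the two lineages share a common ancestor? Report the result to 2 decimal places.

p = 379/1670 ≈ 0.226946.
d = −(3/4) ln(1 − 4p/3) = −0.75 ln(1 − 0.302595) = −0.75 ln(0.697405)
  = −0.75 × (-0.360389) = 0.270292 substitutions/site.
Under a molecular clock d = 2μt, so t = d/(2μ) = 0.270292 / (2 × 0.034) = 3.97 Myr.

3.97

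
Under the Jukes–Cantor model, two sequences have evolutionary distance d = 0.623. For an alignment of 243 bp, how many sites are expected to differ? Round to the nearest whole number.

103

Invert JC69: p = (3/4)(1 − e^(−4d/3)) = 0.75 × (1 − e^(-0.830667)) = 0.75 × (1 − 0.435759) = 0.423181.
Expected differing sites = pL ≈ 0.423181 × 243 = 102.832983 ≈ 103.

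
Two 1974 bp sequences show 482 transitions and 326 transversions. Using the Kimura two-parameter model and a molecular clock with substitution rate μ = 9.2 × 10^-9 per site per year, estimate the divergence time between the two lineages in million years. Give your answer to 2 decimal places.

P = 482/1974 ≈ 0.244174 and Q = 326/1974 ≈ 0.165147.
Under the Kimura two-parameter model, d = −½ ln(1 − 2P − Q) − ¼ ln(1 − 2Q).
1 − 2P − Q = 0.346505, giving −½ ln(0.346505) = 0.529929.
1 − 2Q = 0.669706, giving −¼ ln(0.669706) = 0.100229.
d = 0.529929 + 0.100229 = 0.630158.
Under a molecular clock d = 2μt, so t = d/(2μ) = 0.630158 / (2 × 9.2 × 10^-9) = 34.25 million years.

34.25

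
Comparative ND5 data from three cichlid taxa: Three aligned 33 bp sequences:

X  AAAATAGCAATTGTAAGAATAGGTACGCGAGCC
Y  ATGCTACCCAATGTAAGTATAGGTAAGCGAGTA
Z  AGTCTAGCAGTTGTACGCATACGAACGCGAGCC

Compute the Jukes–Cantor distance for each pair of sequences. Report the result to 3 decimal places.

d(X,Y) = 0.388, d(X,Z) = 0.293, d(Y,Z) = 0.559

X–Y: 10/33 sites differ → p ≈ 0.30303, d = −0.75 ln(1 − 0.40404) = 0.388186 ≈ 0.388.
X–Z: 8/33 sites differ → p ≈ 0.242424, d = −0.75 ln(1 − 0.323232) = 0.292820 ≈ 0.293.
Y–Z: 13/33 sites differ → p ≈ 0.393939, d = −0.75 ln(1 − 0.525252) = 0.558728 ≈ 0.559.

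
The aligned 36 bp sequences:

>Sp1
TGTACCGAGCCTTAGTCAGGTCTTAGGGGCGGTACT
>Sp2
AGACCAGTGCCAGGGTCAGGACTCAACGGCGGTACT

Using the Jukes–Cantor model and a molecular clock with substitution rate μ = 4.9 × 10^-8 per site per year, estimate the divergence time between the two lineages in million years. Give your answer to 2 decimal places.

4.50

The sequences differ at 12 of 36 sites, so p = 12/36 ≈ 0.333333.
d = −(3/4) ln(1 − 4p/3) = −0.75 ln(1 − 0.444444) = −0.75 ln(0.555556)
  = −0.75 × (-0.587786) = 0.440840 substitutions/site.
Under a molecular clock d = 2μt, so t = d/(2μ) = 0.440840 / (2 × 4.9 × 10^-8) = 4.50 million years.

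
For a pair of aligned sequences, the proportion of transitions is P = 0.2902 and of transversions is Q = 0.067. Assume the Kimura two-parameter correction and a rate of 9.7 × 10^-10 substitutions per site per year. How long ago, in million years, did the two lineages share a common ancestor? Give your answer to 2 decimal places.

287.21

Under the Kimura two-parameter model, d = −½ ln(1 − 2P − Q) − ¼ ln(1 − 2Q).
1 − 2P − Q = 0.3526, giving −½ ln(0.3526) = 0.521211.
1 − 2Q = 0.866, giving −¼ ln(0.866) = 0.035968.
d = 0.521211 + 0.035968 = 0.557179.
Under a molecular clock d = 2μt, so t = d/(2μ) = 0.557179 / (2 × 9.7 × 10^-10) = 287.21 million years.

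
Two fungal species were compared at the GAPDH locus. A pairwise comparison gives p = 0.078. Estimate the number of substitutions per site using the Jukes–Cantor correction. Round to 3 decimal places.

0.082

d = −(3/4) ln(1 − 4p/3) = −0.75 ln(1 − 0.104) = −0.75 ln(0.896)
  = −0.75 × (-0.109815) = 0.082361 substitutions/site.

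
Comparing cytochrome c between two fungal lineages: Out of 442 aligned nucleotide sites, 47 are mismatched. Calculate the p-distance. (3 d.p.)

p = 47/442 = 0.106334… ≈ 0.106 (to 3 d.p.).

0.106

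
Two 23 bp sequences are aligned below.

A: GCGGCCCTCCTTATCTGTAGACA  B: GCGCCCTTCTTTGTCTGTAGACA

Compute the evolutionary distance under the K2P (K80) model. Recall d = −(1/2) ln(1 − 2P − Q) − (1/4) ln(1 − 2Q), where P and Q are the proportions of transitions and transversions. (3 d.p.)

0.204

Of 23 sites, 3 differences are transitions and 1 are transversions, so P = 3/23 ≈ 0.130435 and Q = 1/23 ≈ 0.043478.
Under the Kimura two-parameter model, d = −½ ln(1 − 2P − Q) − ¼ ln(1 − 2Q).
1 − 2P − Q = 0.695652, giving −½ ln(0.695652) = 0.181453.
1 − 2Q = 0.913044, giving −¼ ln(0.913044) = 0.022743.
d = 0.181453 + 0.022743 = 0.204196.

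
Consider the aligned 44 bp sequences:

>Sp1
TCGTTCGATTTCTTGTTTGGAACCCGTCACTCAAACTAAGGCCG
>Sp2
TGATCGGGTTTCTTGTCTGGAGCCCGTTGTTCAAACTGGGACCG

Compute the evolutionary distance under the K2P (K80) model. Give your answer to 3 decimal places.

Of 44 sites, 11 differences are transitions and 2 are transversions, so P = 11/44 = 0.25 and Q = 2/44 ≈ 0.045455.
Under the Kimura two-parameter model, d = −½ ln(1 − 2P − Q) − ¼ ln(1 − 2Q).
1 − 2P − Q = 0.454545, giving −½ ln(0.454545) = 0.394229.
1 − 2Q = 0.90909, giving −¼ ln(0.90909) = 0.023828.
d = 0.394229 + 0.023828 = 0.418057.

0.418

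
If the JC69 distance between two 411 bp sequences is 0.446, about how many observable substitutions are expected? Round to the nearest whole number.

Invert JC69: p = (3/4)(1 − e^(−4d/3)) = 0.75 × (1 − e^(-0.594667)) = 0.75 × (1 − 0.551746) = 0.336191.
Expected differing sites = pL ≈ 0.336191 × 411 = 138.174501 ≈ 138.

138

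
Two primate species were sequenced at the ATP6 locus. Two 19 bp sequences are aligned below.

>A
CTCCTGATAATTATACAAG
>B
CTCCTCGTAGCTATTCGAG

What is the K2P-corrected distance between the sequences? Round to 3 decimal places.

0.433

Of 19 sites, 4 differences are transitions and 2 are transversions, so P = 4/19 ≈ 0.210526 and Q = 2/19 ≈ 0.105263.
Under the Kimura two-parameter model, d = −½ ln(1 − 2P − Q) − ¼ ln(1 − 2Q).
1 − 2P − Q = 0.473685, giving −½ ln(0.473685) = 0.373606.
1 − 2Q = 0.789474, giving −¼ ln(0.789474) = 0.059097.
d = 0.373606 + 0.059097 = 0.432703.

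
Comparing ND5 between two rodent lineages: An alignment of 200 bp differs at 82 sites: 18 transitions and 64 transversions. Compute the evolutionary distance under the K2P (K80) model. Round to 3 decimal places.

0.602

P = 18/200 = 0.09 and Q = 64/200 = 0.32.
Under the Kimura two-parameter model, d = −½ ln(1 − 2P − Q) − ¼ ln(1 − 2Q).
1 − 2P − Q = 0.5, giving −½ ln(0.5) = 0.346574.
1 − 2Q = 0.36, giving −¼ ln(0.36) = 0.255413.
d = 0.346574 + 0.255413 = 0.601987.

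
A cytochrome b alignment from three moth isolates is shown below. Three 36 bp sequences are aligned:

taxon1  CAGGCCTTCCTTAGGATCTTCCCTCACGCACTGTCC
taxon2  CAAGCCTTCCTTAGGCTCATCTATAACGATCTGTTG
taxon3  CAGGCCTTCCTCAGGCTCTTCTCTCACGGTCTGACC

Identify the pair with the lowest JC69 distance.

taxon1–taxon2: 10/36 differ, p = 0.278, d = 0.347.
taxon1–taxon3: 6/36 differ, p = 0.167, d = 0.188.
taxon2–taxon3: 9/36 differ, p = 0.250, d = 0.304.
The smallest distance is between taxon1 and taxon3.

taxon1 and taxon3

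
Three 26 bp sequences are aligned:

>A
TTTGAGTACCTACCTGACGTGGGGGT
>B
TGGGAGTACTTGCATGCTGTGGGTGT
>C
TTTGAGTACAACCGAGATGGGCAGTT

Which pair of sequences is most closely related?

A and B

A–B: 8/26 differ, p = 0.308, d = 0.396.
A–C: 10/26 differ, p = 0.385, d = 0.539.
B–C: 13/26 differ, p = 0.500, d = 0.824.
The smallest distance is between A and B.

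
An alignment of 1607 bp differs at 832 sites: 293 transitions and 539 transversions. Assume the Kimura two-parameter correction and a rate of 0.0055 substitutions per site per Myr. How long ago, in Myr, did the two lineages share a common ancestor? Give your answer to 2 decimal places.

79.99

P = 293/1607 ≈ 0.182327 and Q = 539/1607 ≈ 0.335408.
Under the Kimura two-parameter model, d = −½ ln(1 − 2P − Q) − ¼ ln(1 − 2Q).
1 − 2P − Q = 0.299938, giving −½ ln(0.299938) = 0.602090.
1 − 2Q = 0.329184, giving −¼ ln(0.329184) = 0.277785.
d = 0.602090 + 0.277785 = 0.879875.
Under a molecular clock d = 2μt, so t = d/(2μ) = 0.879875 / (2 × 0.0055) = 79.99 Myr.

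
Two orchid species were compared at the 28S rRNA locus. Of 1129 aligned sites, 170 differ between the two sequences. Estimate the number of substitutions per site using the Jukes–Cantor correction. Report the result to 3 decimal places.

p = 170/1129 ≈ 0.150576.
d = −(3/4) ln(1 − 4p/3) = −0.75 ln(1 − 0.200768) = −0.75 ln(0.799232)
  = −0.75 × (-0.224104) = 0.168078 substitutions/site.

0.168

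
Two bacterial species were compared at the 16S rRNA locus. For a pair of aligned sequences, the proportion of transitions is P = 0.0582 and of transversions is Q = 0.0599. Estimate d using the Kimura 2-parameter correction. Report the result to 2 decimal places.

Under the Kimura two-parameter model, d = −½ ln(1 − 2P − Q) − ¼ ln(1 − 2Q).
1 − 2P − Q = 0.8237, giving −½ ln(0.8237) = 0.096974.
1 − 2Q = 0.8802, giving −¼ ln(0.8802) = 0.031902.
d = 0.096974 + 0.031902 = 0.128876.

0.13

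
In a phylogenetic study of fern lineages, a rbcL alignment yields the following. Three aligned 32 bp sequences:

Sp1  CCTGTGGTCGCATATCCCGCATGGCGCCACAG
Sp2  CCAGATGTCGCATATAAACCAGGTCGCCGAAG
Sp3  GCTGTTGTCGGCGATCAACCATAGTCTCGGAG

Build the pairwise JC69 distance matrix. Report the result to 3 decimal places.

Sp1–Sp2: 11/32 sites differ → p = 0.34375, d = −0.75 ln(1 − 0.458333) = 0.459828 ≈ 0.460.
Sp1–Sp3: 14/32 sites differ → p = 0.4375, d = −0.75 ln(1 − 0.583333) = 0.656601 ≈ 0.657.
Sp2–Sp3: 14/32 sites differ → p = 0.4375, d = −0.75 ln(1 − 0.583333) = 0.656601 ≈ 0.657.

d(Sp1,Sp2) = 0.460, d(Sp1,Sp3) = 0.657, d(Sp2,Sp3) = 0.657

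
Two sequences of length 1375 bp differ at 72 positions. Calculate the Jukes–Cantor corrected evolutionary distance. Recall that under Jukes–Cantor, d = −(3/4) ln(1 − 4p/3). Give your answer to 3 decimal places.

0.054

p = 72/1375 ≈ 0.052364.
d = −(3/4) ln(1 − 4p/3) = −0.75 ln(1 − 0.069819) = −0.75 ln(0.930181)
  = −0.75 × (-0.072376) = 0.054282 substitutions/site.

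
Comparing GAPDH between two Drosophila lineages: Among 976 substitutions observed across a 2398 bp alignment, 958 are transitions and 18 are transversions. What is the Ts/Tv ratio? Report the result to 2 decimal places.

R = 958/18 = 53.222222… ≈ 53.22 (to 2 d.p.).

53.22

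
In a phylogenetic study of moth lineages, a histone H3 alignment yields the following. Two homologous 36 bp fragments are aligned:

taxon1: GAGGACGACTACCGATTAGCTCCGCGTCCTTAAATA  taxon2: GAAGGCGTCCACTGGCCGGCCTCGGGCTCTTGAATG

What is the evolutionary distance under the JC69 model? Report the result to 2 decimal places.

0.67

The sequences differ at 16 of 36 sites, so p = 16/36 ≈ 0.444444.
d = −(3/4) ln(1 − 4p/3) = −0.75 ln(1 − 0.592592) = −0.75 ln(0.407408)
  = −0.75 × (-0.897940) = 0.673455 substitutions/site.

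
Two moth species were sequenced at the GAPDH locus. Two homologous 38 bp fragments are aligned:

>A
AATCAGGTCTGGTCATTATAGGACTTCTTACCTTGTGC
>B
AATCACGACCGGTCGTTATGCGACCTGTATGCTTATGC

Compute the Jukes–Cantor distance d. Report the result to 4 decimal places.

The sequences differ at 12 of 38 sites, so p = 12/38 ≈ 0.315789.
d = −(3/4) ln(1 − 4p/3) = −0.75 ln(1 − 0.421052) = −0.75 ln(0.578948)
  = −0.75 × (-0.546543) = 0.409907 substitutions/site.

0.4099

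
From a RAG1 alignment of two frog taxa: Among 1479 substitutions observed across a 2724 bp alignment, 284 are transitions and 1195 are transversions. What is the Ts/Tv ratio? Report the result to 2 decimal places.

0.24

R = 284/1195 = 0.237656… ≈ 0.24 (to 2 d.p.).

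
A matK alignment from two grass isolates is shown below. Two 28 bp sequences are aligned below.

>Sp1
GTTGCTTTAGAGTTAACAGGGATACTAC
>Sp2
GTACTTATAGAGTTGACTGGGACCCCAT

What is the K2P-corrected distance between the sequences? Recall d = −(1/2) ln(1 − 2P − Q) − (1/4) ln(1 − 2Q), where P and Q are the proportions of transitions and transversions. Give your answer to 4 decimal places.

Of 28 sites, 5 differences are transitions and 5 are transversions, so P = 5/28 ≈ 0.178571 and Q = 5/28 ≈ 0.178571.
Under the Kimura two-parameter model, d = −½ ln(1 − 2P − Q) − ¼ ln(1 − 2Q).
1 − 2P − Q = 0.464287, giving −½ ln(0.464287) = 0.383626.
1 − 2Q = 0.642858, giving −¼ ln(0.642858) = 0.110458.
d = 0.383626 + 0.110458 = 0.494084.

0.4941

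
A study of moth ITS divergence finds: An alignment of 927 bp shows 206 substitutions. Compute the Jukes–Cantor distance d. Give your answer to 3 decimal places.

0.264

p = 206/927 ≈ 0.222222.
d = −(3/4) ln(1 − 4p/3) = −0.75 ln(1 − 0.296296) = −0.75 ln(0.703704)
  = −0.75 × (-0.351397) = 0.263548 substitutions/site.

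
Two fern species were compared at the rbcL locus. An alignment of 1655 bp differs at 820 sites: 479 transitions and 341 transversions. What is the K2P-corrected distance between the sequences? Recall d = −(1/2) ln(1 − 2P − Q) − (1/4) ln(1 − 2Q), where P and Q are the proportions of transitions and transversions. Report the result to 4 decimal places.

P = 479/1655 ≈ 0.289426 and Q = 341/1655 ≈ 0.206042.
Under the Kimura two-parameter model, d = −½ ln(1 − 2P − Q) − ¼ ln(1 − 2Q).
1 − 2P − Q = 0.215106, giving −½ ln(0.215106) = 0.768312.
1 − 2Q = 0.587916, giving −¼ ln(0.587916) = 0.132793.
d = 0.768312 + 0.132793 = 0.901105.

0.9011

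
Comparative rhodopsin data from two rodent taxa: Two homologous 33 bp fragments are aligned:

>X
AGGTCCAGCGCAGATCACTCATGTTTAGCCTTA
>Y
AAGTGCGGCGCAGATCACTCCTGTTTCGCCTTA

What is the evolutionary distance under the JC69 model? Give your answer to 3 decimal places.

The sequences differ at 5 of 33 sites (2, 5, 7, 21, 27), so p = 5/33 ≈ 0.151515.
d = −(3/4) ln(1 − 4p/3) = −0.75 ln(1 − 0.20202) = −0.75 ln(0.79798)
  = −0.75 × (-0.225672) = 0.169254 substitutions/site.

0.169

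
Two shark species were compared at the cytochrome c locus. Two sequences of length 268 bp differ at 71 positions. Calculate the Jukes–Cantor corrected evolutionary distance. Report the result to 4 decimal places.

p = 71/268 ≈ 0.264925.
d = −(3/4) ln(1 − 4p/3) = −0.75 ln(1 − 0.353233) = −0.75 ln(0.646767)
  = −0.75 × (-0.435769) = 0.326827 substitutions/site.

0.3268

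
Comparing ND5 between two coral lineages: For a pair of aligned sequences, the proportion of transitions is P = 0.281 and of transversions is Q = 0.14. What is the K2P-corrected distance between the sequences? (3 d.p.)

Under the Kimura two-parameter model, d = −½ ln(1 − 2P − Q) − ¼ ln(1 − 2Q).
1 − 2P − Q = 0.298, giving −½ ln(0.298) = 0.605331.
1 − 2Q = 0.72, giving −¼ ln(0.72) = 0.082126.
d = 0.605331 + 0.082126 = 0.687457.

0.687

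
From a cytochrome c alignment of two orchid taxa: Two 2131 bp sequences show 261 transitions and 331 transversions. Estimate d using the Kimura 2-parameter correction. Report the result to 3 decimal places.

0.349

P = 261/2131 ≈ 0.122478 and Q = 331/2131 ≈ 0.155326.
Under the Kimura two-parameter model, d = −½ ln(1 − 2P − Q) − ¼ ln(1 − 2Q).
1 − 2P − Q = 0.599718, giving −½ ln(0.599718) = 0.255648.
1 − 2Q = 0.689348, giving −¼ ln(0.689348) = 0.093002.
d = 0.255648 + 0.093002 = 0.348650.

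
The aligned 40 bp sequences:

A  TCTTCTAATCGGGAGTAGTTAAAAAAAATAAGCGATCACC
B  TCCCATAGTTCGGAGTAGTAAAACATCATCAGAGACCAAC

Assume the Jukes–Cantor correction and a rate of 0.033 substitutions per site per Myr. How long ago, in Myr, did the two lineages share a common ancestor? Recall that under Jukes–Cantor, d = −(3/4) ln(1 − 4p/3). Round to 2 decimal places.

The sequences differ at 14 of 40 sites, so p = 14/40 = 0.35.
d = −(3/4) ln(1 − 4p/3) = −0.75 ln(1 − 0.466667) = −0.75 ln(0.533333)
  = −0.75 × (-0.628609) = 0.471457 substitutions/site.
Under a molecular clock d = 2μt, so t = d/(2μ) = 0.471457 / (2 × 0.033) = 7.14 Myr.

7.14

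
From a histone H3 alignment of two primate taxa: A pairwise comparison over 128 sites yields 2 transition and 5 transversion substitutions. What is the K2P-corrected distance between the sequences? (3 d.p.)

P = 2/128 = 0.015625 and Q = 5/128 ≈ 0.039063.
Under the Kimura two-parameter model, d = −½ ln(1 − 2P − Q) − ¼ ln(1 − 2Q).
1 − 2P − Q = 0.929687, giving −½ ln(0.929687) = 0.036454.
1 − 2Q = 0.921874, giving −¼ ln(0.921874) = 0.020337.
d = 0.036454 + 0.020337 = 0.056791.

0.057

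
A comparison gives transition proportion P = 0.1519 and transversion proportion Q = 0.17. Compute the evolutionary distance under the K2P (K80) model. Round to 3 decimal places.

Under the Kimura two-parameter model, d = −½ ln(1 − 2P − Q) − ¼ ln(1 − 2Q).
1 − 2P − Q = 0.5262, giving −½ ln(0.5262) = 0.321037.
1 − 2Q = 0.66, giving −¼ ln(0.66) = 0.103879.
d = 0.321037 + 0.103879 = 0.424916.

0.425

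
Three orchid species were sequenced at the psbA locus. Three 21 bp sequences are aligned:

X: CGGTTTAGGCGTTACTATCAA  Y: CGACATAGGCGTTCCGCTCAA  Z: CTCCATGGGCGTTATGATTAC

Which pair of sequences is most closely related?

X and Y

X–Y: 6/21 differ, p = 0.286, d = 0.360.
X–Z: 9/21 differ, p = 0.429, d = 0.635.
Y–Z: 8/21 differ, p = 0.381, d = 0.532.
The smallest distance is between X and Y.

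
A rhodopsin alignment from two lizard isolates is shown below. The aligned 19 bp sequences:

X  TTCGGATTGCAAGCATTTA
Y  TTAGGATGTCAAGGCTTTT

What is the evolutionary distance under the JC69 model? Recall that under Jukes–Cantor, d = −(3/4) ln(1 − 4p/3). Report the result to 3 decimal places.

The sequences differ at 6 of 19 sites (3, 8, 9, 14, 15, 19), so p = 6/19 ≈ 0.315789.
d = −(3/4) ln(1 − 4p/3) = −0.75 ln(1 − 0.421052) = −0.75 ln(0.578948)
  = −0.75 × (-0.546543) = 0.409907 substitutions/site.

0.410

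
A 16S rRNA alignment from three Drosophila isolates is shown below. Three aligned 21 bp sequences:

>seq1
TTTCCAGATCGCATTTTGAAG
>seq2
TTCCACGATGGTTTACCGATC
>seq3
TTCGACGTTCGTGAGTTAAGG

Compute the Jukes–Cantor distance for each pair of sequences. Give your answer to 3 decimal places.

d(seq1,seq2) = 0.899, d(seq1,seq3) = 0.899, d(seq2,seq3) = 0.899

seq1–seq2: 11/21 sites differ → p ≈ 0.52381, d = −0.75 ln(1 − 0.698413) = 0.899023 ≈ 0.899.
seq1–seq3: 11/21 sites differ → p ≈ 0.52381, d = −0.75 ln(1 − 0.698413) = 0.899023 ≈ 0.899.
seq2–seq3: 11/21 sites differ → p ≈ 0.52381, d = −0.75 ln(1 − 0.698413) = 0.899023 ≈ 0.899.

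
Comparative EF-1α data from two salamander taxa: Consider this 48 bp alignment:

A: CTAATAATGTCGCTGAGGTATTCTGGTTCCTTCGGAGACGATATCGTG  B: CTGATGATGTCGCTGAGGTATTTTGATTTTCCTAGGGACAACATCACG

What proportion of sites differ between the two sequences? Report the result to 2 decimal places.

The sequences differ at 15 of 48 positions.
p = 15/48 = 0.3125 ≈ 0.31 (to 2 d.p.).

0.31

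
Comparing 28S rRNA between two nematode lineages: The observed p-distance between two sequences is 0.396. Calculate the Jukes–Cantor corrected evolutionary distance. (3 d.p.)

d = −(3/4) ln(1 − 4p/3) = −0.75 ln(1 − 0.528) = −0.75 ln(0.472)
  = −0.75 × (-0.750776) = 0.563082 substitutions/site.

0.563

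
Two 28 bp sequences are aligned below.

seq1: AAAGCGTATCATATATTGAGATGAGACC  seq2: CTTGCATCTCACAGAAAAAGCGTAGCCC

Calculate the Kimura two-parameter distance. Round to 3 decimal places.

0.852

Of 28 sites, 3 differences are transitions and 11 are transversions, so P = 3/28 ≈ 0.107143 and Q = 11/28 ≈ 0.392857.
Under the Kimura two-parameter model, d = −½ ln(1 − 2P − Q) − ¼ ln(1 − 2Q).
1 − 2P − Q = 0.392857, giving −½ ln(0.392857) = 0.467155.
1 − 2Q = 0.214286, giving −¼ ln(0.214286) = 0.385111.
d = 0.467155 + 0.385111 = 0.852266.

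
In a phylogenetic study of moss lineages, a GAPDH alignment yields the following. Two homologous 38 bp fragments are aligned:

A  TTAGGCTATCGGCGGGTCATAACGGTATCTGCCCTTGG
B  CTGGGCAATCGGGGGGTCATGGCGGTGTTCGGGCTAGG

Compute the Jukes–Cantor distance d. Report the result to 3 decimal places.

The sequences differ at 12 of 38 sites, so p = 12/38 ≈ 0.315789.
d = −(3/4) ln(1 − 4p/3) = −0.75 ln(1 − 0.421052) = −0.75 ln(0.578948)
  = −0.75 × (-0.546543) = 0.409907 substitutions/site.

0.410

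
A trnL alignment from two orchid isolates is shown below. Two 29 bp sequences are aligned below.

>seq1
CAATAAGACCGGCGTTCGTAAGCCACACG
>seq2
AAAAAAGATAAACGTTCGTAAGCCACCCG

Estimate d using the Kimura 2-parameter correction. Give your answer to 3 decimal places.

0.292

Of 29 sites, 3 differences are transitions and 4 are transversions, so P = 3/29 ≈ 0.103448 and Q = 4/29 ≈ 0.137931.
Under the Kimura two-parameter model, d = −½ ln(1 − 2P − Q) − ¼ ln(1 − 2Q).
1 − 2P − Q = 0.655173, giving −½ ln(0.655173) = 0.211428.
1 − 2Q = 0.724138, giving −¼ ln(0.724138) = 0.080693.
d = 0.211428 + 0.080693 = 0.292121.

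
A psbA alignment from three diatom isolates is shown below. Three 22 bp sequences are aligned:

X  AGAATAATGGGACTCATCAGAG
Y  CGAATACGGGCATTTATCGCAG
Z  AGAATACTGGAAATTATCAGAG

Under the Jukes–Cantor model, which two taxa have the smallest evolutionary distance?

X and Z

X–Y: 8/22 differ, p = 0.364, d = 0.497.
X–Z: 4/22 differ, p = 0.182, d = 0.208.
Y–Z: 6/22 differ, p = 0.273, d = 0.339.
The smallest distance is between X and Z.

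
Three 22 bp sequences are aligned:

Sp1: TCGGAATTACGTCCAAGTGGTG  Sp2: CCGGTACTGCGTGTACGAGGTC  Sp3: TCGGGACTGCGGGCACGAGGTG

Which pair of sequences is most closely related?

Sp1–Sp2: 9/22 differ, p = 0.409, d = 0.591.
Sp1–Sp3: 7/22 differ, p = 0.318, d = 0.414.
Sp2–Sp3: 5/22 differ, p = 0.227, d = 0.271.
The smallest distance is between Sp2 and Sp3.

Sp2 and Sp3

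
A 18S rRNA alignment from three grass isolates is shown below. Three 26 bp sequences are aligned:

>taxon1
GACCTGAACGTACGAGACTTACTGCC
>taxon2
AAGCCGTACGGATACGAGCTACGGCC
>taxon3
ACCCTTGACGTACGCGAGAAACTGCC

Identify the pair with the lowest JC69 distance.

taxon1–taxon2: 11/26 differ, p = 0.423, d = 0.623.
taxon1–taxon3: 8/26 differ, p = 0.308, d = 0.396.
taxon2–taxon3: 11/26 differ, p = 0.423, d = 0.623.
The smallest distance is between taxon1 and taxon3.

taxon1 and taxon3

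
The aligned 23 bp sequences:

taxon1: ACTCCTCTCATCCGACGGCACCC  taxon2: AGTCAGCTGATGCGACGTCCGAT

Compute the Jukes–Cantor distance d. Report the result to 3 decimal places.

0.650

The sequences differ at 10 of 23 sites (2, 5, 6, 9, 12, 18, 20, 21, 22, 23), so p = 10/23 ≈ 0.434783.
d = −(3/4) ln(1 − 4p/3) = −0.75 ln(1 − 0.579711) = −0.75 ln(0.420289)
  = −0.75 × (-0.866813) = 0.650110 substitutions/site.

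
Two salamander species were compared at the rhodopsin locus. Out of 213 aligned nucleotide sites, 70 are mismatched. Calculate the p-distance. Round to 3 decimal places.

0.329

p = 70/213 = 0.328638… ≈ 0.329 (to 3 d.p.).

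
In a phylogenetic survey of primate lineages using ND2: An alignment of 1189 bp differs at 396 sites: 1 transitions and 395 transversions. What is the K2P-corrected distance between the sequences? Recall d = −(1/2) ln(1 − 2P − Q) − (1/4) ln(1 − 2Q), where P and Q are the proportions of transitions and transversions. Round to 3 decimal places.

P = 1/1189 ≈ 0.000841 and Q = 395/1189 ≈ 0.332212.
Under the Kimura two-parameter model, d = −½ ln(1 − 2P − Q) − ¼ ln(1 − 2Q).
1 − 2P − Q = 0.666106, giving −½ ln(0.666106) = 0.203153.
1 − 2Q = 0.335576, giving −¼ ln(0.335576) = 0.272977.
d = 0.203153 + 0.272977 = 0.476130.

0.476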